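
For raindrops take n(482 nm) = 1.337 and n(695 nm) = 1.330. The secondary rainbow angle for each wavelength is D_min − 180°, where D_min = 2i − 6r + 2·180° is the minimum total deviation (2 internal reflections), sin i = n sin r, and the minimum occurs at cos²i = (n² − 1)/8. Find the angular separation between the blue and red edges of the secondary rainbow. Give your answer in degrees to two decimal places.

1.83°

At 482 nm (n = 1.337): cos²i = 0.09845 → i = 71.714°, r = 45.249°, D_min = 231.934°, rainbow angle = 51.934°.
At 695 nm (n = 1.330): cos²i = 0.09611 → i = 71.940°, r = 45.630°, D_min = 230.101°, rainbow angle = 50.101°.
Angular width = |51.934° − 50.101°| = 1.832°.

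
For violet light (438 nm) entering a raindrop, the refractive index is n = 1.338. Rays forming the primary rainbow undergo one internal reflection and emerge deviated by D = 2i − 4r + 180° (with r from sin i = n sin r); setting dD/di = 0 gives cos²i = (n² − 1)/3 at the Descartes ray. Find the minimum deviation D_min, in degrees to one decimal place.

138.6°

cos²i = (1.79024 − 1)/3 = 0.26341; i = arccos(0.51324) = 59.120°.
sin r = sin 59.120°/1.338 = 0.64144; r = 39.899°.
D_min = 2·59.120° − 4·39.899° + 180° = 138.643°.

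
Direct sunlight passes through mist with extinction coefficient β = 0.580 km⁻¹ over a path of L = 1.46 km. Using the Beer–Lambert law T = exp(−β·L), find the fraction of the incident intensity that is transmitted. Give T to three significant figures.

τ = β·L = 0.580 × 1.46 = 0.8468.
T = exp(−0.8468) = 0.4288.

0.429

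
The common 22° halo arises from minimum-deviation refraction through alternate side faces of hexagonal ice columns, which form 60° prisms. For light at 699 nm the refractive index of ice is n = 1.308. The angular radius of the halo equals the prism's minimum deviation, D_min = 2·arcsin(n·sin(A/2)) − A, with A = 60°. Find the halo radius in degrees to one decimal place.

21.7°

n·sin(A/2) = 1.308 × sin 30° = 1.308 × 0.5000 = 0.6540.
D_min = 2·arcsin(0.6540) − 60° = 2 × 40.844° − 60° = 21.688°.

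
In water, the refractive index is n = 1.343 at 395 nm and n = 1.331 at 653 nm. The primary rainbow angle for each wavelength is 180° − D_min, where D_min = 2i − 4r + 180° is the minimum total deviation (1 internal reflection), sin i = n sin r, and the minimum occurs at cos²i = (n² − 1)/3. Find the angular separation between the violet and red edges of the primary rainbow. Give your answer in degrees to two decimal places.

1.72°

At 395 nm (n = 1.343): cos²i = 0.26788 → i = 58.830°, r = 39.577°, D_min = 139.354°, rainbow angle = 40.646°.
At 653 nm (n = 1.331): cos²i = 0.25719 → i = 59.527°, r = 40.356°, D_min = 137.630°, rainbow angle = 42.370°.
Angular width = |40.646° − 42.370°| = 1.724°.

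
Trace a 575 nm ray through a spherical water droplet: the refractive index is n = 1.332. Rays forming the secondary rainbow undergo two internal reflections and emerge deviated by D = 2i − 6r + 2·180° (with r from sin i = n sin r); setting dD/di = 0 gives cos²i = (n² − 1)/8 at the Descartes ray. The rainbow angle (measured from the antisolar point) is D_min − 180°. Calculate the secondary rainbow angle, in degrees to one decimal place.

cos²i = (1.77422 − 1)/8 = 0.09678; i = arccos(0.31109) = 71.875°.
sin r = sin 71.875°/1.332 = 0.71350; r = 45.520°.
D_min = 2·71.875° − 6·45.520° + 360° = 230.628°.
Rainbow angle = D_min − 180° = 50.628°.

50.6°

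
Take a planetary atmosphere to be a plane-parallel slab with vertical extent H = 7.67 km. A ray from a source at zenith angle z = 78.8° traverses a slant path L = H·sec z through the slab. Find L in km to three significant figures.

39.5 km

sec z = 1/cos 78.8° = 5.1484.
L = 7.67 × 5.1484 = 39.488 km.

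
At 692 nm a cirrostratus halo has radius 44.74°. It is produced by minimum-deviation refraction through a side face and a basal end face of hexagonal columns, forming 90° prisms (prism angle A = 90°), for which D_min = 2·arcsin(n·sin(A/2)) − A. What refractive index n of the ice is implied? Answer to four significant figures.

Rearranging: n = sin((D_min + A)/2) / sin(A/2).
(D_min + A)/2 = (44.74° + 90°)/2 = 67.370°.
n = sin 67.370° / sin 45° = 0.9230 / 0.7071 = 1.3053.

1.305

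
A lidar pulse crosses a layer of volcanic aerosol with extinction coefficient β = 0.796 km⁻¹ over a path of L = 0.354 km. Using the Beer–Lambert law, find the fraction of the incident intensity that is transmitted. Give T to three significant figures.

τ = β·L = 0.796 × 0.354 = 0.2818.
T = exp(−0.2818) = 0.7544.

0.754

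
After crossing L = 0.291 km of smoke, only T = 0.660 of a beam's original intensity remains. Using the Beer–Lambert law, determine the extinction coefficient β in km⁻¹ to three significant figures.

Beer–Lambert: T = exp(−βL) ⇒ β = −ln(T)/L = −ln(0.660)/0.291 = 0.4155/0.291 = 1.428 km⁻¹.

1.43 km⁻¹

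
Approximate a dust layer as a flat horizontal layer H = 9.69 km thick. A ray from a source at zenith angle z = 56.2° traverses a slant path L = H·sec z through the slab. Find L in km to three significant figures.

sec z = 1/cos 56.2° = 1.7976.
L = 9.69 × 1.7976 = 17.419 km.

17.4 km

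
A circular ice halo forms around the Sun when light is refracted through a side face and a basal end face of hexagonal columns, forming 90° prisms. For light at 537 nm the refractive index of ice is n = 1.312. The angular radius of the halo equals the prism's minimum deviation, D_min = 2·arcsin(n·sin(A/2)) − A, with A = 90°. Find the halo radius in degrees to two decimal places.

46.17°

n·sin(A/2) = 1.312 × sin 45° = 1.312 × 0.7071 = 0.9277.
D_min = 2·arcsin(0.9277) − 90° = 2 × 68.083° − 90° = 46.166°.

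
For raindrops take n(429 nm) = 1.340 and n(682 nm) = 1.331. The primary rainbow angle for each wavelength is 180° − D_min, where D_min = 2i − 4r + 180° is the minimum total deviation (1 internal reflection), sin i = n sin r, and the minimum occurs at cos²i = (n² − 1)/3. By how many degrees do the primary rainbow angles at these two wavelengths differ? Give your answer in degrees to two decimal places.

At 429 nm (n = 1.340): cos²i = 0.26520 → i = 59.004°, r = 39.770°, D_min = 138.929°, rainbow angle = 41.071°.
At 682 nm (n = 1.331): cos²i = 0.25719 → i = 59.527°, r = 40.356°, D_min = 137.630°, rainbow angle = 42.370°.
Angular width = |41.071° − 42.370°| = 1.299°.

1.30°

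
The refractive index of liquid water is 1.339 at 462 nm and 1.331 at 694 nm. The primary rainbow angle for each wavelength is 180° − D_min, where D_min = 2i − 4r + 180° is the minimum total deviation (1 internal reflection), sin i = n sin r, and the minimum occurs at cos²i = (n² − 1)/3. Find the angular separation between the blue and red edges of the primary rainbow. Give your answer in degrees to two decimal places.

1.16°

At 462 nm (n = 1.339): cos²i = 0.26431 → i = 59.062°, r = 39.834°, D_min = 138.786°, rainbow angle = 41.214°.
At 694 nm (n = 1.331): cos²i = 0.25719 → i = 59.527°, r = 40.356°, D_min = 137.630°, rainbow angle = 42.370°.
Angular width = |41.214° − 42.370°| = 1.156°.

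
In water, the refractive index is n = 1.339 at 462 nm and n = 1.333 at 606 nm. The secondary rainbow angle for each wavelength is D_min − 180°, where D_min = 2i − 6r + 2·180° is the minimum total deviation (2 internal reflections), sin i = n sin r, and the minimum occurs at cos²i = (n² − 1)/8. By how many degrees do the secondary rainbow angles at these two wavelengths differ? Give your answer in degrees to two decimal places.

At 462 nm (n = 1.339): cos²i = 0.09912 → i = 71.650°, r = 45.141°, D_min = 232.451°, rainbow angle = 52.451°.
At 606 nm (n = 1.333): cos²i = 0.09711 → i = 71.843°, r = 45.466°, D_min = 230.891°, rainbow angle = 50.891°.
Angular width = |52.451° − 50.891°| = 1.560°.

1.56°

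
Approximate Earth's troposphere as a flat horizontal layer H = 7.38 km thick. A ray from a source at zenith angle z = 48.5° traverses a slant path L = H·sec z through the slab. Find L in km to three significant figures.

sec z = 1/cos 48.5° = 1.5092.
L = 7.38 × 1.5092 = 11.138 km.

11.1 km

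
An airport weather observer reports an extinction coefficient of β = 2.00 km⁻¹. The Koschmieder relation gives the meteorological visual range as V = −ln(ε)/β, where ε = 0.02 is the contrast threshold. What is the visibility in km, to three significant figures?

V = −ln(0.02) / 2.00 = 3.912 / 2.00 = 1.9560 km.

1.96 km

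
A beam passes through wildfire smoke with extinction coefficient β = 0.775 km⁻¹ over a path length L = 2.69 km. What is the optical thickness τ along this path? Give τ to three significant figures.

2.08

τ = β·L = 0.775 × 2.69 = 2.0848.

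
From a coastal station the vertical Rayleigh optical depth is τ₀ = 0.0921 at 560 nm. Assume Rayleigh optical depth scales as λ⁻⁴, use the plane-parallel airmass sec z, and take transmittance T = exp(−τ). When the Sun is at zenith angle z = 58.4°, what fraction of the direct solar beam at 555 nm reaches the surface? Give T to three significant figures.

0.833

sec 58.4° = 1.9084.
τ = 0.0921 × (560/555)⁴ × 1.9084 = 0.0921 × 1.0365 × 1.9084 = 0.1822.
T = exp(−0.1822) = 0.8334.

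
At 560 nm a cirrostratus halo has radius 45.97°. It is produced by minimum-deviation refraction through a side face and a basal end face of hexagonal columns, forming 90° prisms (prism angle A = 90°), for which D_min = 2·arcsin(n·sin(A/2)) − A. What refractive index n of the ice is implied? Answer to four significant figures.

Rearranging: n = sin((D_min + A)/2) / sin(A/2).
(D_min + A)/2 = (45.97° + 90°)/2 = 67.985°.
n = sin 67.985° / sin 45° = 0.9271 / 0.7071 = 1.3111.

1.311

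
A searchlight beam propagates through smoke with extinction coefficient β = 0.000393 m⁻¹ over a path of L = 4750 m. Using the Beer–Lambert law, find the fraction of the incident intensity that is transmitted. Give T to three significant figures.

0.155

τ = β·L = 0.000393 × 4750 = 1.8668.
T = exp(−1.8668) = 0.1546.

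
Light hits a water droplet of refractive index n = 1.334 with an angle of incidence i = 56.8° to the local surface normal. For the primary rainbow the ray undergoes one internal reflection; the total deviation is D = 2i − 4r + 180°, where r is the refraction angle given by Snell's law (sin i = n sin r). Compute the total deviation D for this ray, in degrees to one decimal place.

138.2°

sin r = sin 56.8° / 1.334 = 0.8368/1.334 = 0.6273; r = 38.85°.
D = 2·56.8° − 4·38.85° + 180° = 113.60° − 155.39° + 180° = 138.21°.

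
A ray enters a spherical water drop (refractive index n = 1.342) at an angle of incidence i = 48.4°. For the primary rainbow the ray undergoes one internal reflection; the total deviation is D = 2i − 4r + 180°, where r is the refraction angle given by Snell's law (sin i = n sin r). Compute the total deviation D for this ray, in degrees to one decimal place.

141.3°

sin r = sin 48.4° / 1.342 = 0.7478/1.342 = 0.5572; r = 33.86°.
D = 2·48.4° − 4·33.86° + 180° = 96.80° − 135.46° + 180° = 141.34°.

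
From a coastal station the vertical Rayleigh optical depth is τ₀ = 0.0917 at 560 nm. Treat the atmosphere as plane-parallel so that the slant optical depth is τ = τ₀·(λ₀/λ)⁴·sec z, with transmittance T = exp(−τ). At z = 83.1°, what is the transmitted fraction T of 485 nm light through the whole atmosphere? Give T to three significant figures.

sec 83.1° = 8.3238.
τ = 0.0917 × (560/485)⁴ × 8.3238 = 0.0917 × 1.7774 × 8.3238 = 1.3567.
T = exp(−1.3567) = 0.2575.

0.258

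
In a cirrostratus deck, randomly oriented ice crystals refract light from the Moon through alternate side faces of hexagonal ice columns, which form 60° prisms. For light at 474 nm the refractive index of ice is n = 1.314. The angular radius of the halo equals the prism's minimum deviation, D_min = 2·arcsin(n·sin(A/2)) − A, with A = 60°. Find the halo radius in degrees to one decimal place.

n·sin(A/2) = 1.314 × sin 30° = 1.314 × 0.5000 = 0.6570.
D_min = 2·arcsin(0.6570) − 60° = 2 × 41.071° − 60° = 22.143°.

22.1°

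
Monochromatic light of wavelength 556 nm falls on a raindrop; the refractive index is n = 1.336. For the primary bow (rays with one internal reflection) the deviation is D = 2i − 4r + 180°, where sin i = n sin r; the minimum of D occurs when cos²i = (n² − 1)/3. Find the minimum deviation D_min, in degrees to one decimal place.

cos²i = (1.78490 − 1)/3 = 0.26163; i = arccos(0.51150) = 59.236°.
sin r = sin 59.236°/1.336 = 0.64318; r = 40.029°.
D_min = 2·59.236° − 4·40.029° + 180° = 138.356°.

138.4°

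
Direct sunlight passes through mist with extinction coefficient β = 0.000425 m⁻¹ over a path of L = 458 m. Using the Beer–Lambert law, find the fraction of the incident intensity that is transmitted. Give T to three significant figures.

0.823

τ = β·L = 0.000425 × 458 = 0.1946.
T = exp(−0.1946) = 0.8231.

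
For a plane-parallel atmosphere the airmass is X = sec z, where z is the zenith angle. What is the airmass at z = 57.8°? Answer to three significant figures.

X = sec z = 1/cos 57.8° = 1/0.5329 = 1.8766.

1.88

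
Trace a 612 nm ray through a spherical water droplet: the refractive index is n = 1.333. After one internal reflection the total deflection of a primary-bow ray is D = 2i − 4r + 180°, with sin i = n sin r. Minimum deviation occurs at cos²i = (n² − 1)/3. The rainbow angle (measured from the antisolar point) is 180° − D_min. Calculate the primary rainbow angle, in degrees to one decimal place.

42.1°

cos²i = (1.77689 − 1)/3 = 0.25896; i = arccos(0.50888) = 59.410°.
sin r = sin 59.410°/1.333 = 0.64579; r = 40.225°.
D_min = 2·59.410° − 4·40.225° + 180° = 137.922°.
Rainbow angle = 180° − D_min = 42.078°.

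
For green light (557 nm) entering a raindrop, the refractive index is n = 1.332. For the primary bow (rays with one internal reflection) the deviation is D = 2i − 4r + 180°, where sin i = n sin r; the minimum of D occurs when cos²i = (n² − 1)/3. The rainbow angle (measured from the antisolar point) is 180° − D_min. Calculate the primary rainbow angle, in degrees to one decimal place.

cos²i = (1.77422 − 1)/3 = 0.25807; i = arccos(0.50801) = 59.469°.
sin r = sin 59.469°/1.332 = 0.64666; r = 40.290°.
D_min = 2·59.469° − 4·40.290° + 180° = 137.776°.
Rainbow angle = 180° − D_min = 42.224°.

42.2°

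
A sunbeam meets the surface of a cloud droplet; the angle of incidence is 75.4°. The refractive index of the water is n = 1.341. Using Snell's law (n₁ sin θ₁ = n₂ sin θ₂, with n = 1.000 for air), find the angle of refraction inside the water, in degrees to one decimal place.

46.2°

Snell: sin θ_r = sin θ_i / n = sin 75.4° / 1.341 = 0.9677 / 1.341 = 0.7216.
θ_r = arcsin(0.7216) = 46.19°.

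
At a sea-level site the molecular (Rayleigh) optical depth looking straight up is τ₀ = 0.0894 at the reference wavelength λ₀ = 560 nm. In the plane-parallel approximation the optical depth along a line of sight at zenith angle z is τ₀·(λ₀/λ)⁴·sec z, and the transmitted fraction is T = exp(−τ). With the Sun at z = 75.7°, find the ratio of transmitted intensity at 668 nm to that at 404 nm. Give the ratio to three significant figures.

Airmass: sec 75.7° = 4.0486.
τ(668 nm) = 0.0894 × (560/668)⁴ × 4.0486 = 0.0894 × 0.4939 × 4.0486 = 0.1788.
τ(404 nm) = 0.0894 × (560/404)⁴ × 4.0486 = 0.0894 × 3.6917 × 4.0486 = 1.3362.
T(668)/T(404) = exp(τ_B − τ_A) = exp(1.1574) = 3.1817.

3.18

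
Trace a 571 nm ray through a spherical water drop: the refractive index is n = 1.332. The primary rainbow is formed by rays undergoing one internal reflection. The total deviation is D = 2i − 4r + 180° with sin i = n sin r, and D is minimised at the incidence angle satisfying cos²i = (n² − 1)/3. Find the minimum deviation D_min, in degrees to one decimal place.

137.8°

cos²i = (1.77422 − 1)/3 = 0.25807; i = arccos(0.50801) = 59.469°.
sin r = sin 59.469°/1.332 = 0.64666; r = 40.290°.
D_min = 2·59.469° − 4·40.290° + 180° = 137.776°.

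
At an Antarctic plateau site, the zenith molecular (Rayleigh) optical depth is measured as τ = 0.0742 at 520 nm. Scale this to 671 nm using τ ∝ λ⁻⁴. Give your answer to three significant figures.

τ(671 nm) = τ(520 nm) × (520/671)⁴ = 0.0742 × (0.7750)⁴ = 0.0742 × 0.3607 = 0.0268.

0.0268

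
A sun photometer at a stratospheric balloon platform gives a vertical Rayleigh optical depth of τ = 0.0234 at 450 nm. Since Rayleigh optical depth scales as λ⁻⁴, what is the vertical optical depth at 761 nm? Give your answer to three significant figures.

0.00286

τ(761 nm) = τ(450 nm) × (450/761)⁴ = 0.0234 × (0.5913)⁴ = 0.0234 × 0.1223 = 0.0029.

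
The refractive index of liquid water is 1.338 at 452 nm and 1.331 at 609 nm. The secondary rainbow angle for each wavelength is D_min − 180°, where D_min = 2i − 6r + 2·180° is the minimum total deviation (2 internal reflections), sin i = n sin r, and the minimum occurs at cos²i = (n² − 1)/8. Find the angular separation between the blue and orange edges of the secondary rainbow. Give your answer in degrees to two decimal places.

At 452 nm (n = 1.338): cos²i = 0.09878 → i = 71.682°, r = 45.195°, D_min = 232.193°, rainbow angle = 52.193°.
At 609 nm (n = 1.331): cos²i = 0.09645 → i = 71.907°, r = 45.575°, D_min = 230.365°, rainbow angle = 50.365°.
Angular width = |52.193° − 50.365°| = 1.828°.

1.83°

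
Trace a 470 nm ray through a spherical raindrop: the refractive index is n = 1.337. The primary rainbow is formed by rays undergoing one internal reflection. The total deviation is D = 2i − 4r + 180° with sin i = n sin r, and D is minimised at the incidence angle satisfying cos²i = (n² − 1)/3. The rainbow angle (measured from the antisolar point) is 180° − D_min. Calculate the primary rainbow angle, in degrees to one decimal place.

cos²i = (1.78757 − 1)/3 = 0.26252; i = arccos(0.51237) = 59.178°.
sin r = sin 59.178°/1.337 = 0.64231; r = 39.964°.
D_min = 2·59.178° − 4·39.964° + 180° = 138.500°.
Rainbow angle = 180° − D_min = 41.500°.

41.5°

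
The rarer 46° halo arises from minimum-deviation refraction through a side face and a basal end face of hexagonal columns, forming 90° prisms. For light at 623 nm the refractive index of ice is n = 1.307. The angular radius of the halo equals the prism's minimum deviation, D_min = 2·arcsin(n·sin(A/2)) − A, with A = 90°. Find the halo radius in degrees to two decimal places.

n·sin(A/2) = 1.307 × sin 45° = 1.307 × 0.7071 = 0.9242.
D_min = 2·arcsin(0.9242) − 90° = 2 × 67.546° − 90° = 45.093°.

45.09°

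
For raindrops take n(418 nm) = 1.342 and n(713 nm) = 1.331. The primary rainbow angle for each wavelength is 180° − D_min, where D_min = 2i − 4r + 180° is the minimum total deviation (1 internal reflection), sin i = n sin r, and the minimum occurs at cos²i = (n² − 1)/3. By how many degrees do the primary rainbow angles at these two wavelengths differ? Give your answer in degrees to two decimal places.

1.58°

At 418 nm (n = 1.342): cos²i = 0.26699 → i = 58.888°, r = 39.641°, D_min = 139.213°, rainbow angle = 40.787°.
At 713 nm (n = 1.331): cos²i = 0.25719 → i = 59.527°, r = 40.356°, D_min = 137.630°, rainbow angle = 42.370°.
Angular width = |40.787° − 42.370°| = 1.583°.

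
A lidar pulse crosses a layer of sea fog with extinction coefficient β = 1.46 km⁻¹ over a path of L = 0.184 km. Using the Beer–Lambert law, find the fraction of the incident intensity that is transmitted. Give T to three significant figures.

0.764

τ = β·L = 1.46 × 0.184 = 0.2686.
T = exp(−0.2686) = 0.7644.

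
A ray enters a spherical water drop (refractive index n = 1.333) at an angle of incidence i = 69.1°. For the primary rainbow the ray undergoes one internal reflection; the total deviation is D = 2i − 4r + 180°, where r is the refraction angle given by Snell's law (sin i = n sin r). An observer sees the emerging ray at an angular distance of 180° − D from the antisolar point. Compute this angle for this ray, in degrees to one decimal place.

39.8°

sin r = sin 69.1° / 1.333 = 0.9342/1.333 = 0.7008; r = 44.49°.
D = 2·69.1° − 4·44.49° + 180° = 138.20° − 177.97° + 180° = 140.23°.
Angle from antisolar point = 180° − D = 39.77°.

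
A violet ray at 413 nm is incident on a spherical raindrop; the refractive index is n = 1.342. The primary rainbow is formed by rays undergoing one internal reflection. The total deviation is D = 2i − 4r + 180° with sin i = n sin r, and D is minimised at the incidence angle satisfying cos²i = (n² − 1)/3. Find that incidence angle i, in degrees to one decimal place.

58.9°

cos²i = (1.342² − 1)/3 = (1.80096 − 1)/3 = 0.26699.
cos i = 0.51671, so i = 58.888°.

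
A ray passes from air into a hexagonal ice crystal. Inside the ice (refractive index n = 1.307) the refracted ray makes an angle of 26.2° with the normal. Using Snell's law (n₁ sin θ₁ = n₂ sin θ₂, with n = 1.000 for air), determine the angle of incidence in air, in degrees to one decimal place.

Snell: sin θ_i = n · sin θ_r = 1.307 × sin 26.2° = 1.307 × 0.4415 = 0.5770.
θ_i = arcsin(0.5770) = 35.24°.

35.2°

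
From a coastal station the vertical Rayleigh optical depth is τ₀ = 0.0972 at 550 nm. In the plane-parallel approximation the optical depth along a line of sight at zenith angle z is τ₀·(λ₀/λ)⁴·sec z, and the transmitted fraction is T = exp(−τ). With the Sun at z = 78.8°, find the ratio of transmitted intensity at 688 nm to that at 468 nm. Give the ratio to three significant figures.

2.12

Airmass: sec 78.8° = 5.1484.
τ(688 nm) = 0.0972 × (550/688)⁴ × 5.1484 = 0.0972 × 0.4084 × 5.1484 = 0.2044.
τ(468 nm) = 0.0972 × (550/468)⁴ × 5.1484 = 0.0972 × 1.9075 × 5.1484 = 0.9546.
T(688)/T(468) = exp(τ_B − τ_A) = exp(0.7502) = 2.1174.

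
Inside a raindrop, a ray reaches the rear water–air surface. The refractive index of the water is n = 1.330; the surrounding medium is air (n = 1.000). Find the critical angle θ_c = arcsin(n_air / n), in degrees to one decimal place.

sin θ_c = n_air / n = 1.000 / 1.330 = 0.7519.
θ_c = arcsin(0.7519) = 48.75°.

48.8°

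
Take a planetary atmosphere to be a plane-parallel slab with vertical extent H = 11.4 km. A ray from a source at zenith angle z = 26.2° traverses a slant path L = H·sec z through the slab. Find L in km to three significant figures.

12.7 km

sec z = 1/cos 26.2° = 1.1145.
L = 11.4 × 1.1145 = 12.705 km.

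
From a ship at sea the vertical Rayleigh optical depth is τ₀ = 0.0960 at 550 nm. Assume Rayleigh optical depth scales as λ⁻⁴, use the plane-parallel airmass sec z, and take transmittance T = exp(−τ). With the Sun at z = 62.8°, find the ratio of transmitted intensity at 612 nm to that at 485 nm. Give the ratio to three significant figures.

Airmass: sec 62.8° = 2.1877.
τ(612 nm) = 0.0960 × (550/612)⁴ × 2.1877 = 0.0960 × 0.6523 × 2.1877 = 0.1370.
τ(485 nm) = 0.0960 × (550/485)⁴ × 2.1877 = 0.0960 × 1.6538 × 2.1877 = 0.3473.
T(612)/T(485) = exp(τ_B − τ_A) = exp(0.2103) = 1.2341.

1.23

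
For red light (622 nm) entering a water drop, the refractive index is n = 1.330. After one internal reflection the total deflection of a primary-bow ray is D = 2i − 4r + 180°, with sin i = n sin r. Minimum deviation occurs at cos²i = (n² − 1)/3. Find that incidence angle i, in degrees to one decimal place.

cos²i = (1.330² − 1)/3 = (1.76890 − 1)/3 = 0.25630.
cos i = 0.50626, so i = 59.585°.

59.6°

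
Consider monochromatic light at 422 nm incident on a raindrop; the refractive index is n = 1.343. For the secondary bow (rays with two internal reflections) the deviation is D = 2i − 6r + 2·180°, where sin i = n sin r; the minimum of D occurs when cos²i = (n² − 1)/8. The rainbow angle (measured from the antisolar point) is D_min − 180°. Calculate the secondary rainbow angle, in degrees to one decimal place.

53.5°

cos²i = (1.80365 − 1)/8 = 0.10046; i = arccos(0.31695) = 71.522°.
sin r = sin 71.522°/1.343 = 0.70621; r = 44.928°.
D_min = 2·71.522° − 6·44.928° + 360° = 233.478°.
Rainbow angle = D_min − 180° = 53.478°.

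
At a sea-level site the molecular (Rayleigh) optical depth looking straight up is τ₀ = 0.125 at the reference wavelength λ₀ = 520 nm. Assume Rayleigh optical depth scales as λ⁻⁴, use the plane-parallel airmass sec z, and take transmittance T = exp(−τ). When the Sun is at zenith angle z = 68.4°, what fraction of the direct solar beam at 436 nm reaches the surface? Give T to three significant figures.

0.503

sec 68.4° = 2.7165.
τ = 0.125 × (520/436)⁴ × 2.7165 = 0.125 × 2.0233 × 2.7165 = 0.6870.
T = exp(−0.6870) = 0.5031.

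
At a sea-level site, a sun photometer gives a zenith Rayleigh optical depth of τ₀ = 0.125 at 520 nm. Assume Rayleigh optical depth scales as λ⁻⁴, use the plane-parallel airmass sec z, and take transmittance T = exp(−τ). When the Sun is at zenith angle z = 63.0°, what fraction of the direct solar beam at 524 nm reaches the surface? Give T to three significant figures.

0.766

sec 63.0° = 2.2027.
τ = 0.125 × (520/524)⁴ × 2.2027 = 0.125 × 0.9698 × 2.2027 = 0.2670.
T = exp(−0.2670) = 0.7657.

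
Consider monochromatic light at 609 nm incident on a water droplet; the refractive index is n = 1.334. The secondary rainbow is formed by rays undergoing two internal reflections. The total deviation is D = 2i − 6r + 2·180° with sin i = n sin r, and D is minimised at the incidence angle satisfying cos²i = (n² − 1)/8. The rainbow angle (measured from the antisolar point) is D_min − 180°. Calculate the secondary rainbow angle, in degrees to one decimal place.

cos²i = (1.77956 − 1)/8 = 0.09744; i = arccos(0.31216) = 71.810°.
sin r = sin 71.810°/1.334 = 0.71217; r = 45.411°.
D_min = 2·71.810° − 6·45.411° + 360° = 231.153°.
Rainbow angle = D_min − 180° = 51.153°.

51.2°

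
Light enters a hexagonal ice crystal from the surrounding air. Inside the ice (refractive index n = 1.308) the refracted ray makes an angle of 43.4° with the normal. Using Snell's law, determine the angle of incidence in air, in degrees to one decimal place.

64.0°

Snell: sin θ_i = n · sin θ_r = 1.308 × sin 43.4° = 1.308 × 0.6871 = 0.8987.
θ_i = arcsin(0.8987) = 63.99°.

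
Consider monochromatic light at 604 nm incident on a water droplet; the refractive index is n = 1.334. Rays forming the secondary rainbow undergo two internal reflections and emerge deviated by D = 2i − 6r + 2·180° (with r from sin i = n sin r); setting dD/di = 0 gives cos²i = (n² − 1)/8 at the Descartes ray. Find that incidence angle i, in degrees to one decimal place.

cos²i = (1.334² − 1)/8 = (1.77956 − 1)/8 = 0.09744.
cos i = 0.31216, so i = 71.810°.

71.8°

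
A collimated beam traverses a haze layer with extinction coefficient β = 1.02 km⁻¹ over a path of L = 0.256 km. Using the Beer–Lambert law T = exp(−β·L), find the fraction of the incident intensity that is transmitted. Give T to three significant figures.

0.770

τ = β·L = 1.02 × 0.256 = 0.2611.
T = exp(−0.2611) = 0.7702.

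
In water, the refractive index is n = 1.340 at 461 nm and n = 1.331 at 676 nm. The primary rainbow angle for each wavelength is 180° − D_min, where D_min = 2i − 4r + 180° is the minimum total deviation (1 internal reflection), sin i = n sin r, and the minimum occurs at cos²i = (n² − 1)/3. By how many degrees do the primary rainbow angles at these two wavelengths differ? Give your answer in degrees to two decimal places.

At 461 nm (n = 1.340): cos²i = 0.26520 → i = 59.004°, r = 39.770°, D_min = 138.929°, rainbow angle = 41.071°.
At 676 nm (n = 1.331): cos²i = 0.25719 → i = 59.527°, r = 40.356°, D_min = 137.630°, rainbow angle = 42.370°.
Angular width = |41.071° − 42.370°| = 1.299°.

1.30°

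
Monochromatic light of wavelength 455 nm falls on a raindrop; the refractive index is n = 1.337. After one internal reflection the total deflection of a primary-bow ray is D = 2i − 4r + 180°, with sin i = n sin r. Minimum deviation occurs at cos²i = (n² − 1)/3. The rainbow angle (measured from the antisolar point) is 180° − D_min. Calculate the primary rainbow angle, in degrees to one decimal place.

41.5°

cos²i = (1.78757 − 1)/3 = 0.26252; i = arccos(0.51237) = 59.178°.
sin r = sin 59.178°/1.337 = 0.64231; r = 39.964°.
D_min = 2·59.178° − 4·39.964° + 180° = 138.500°.
Rainbow angle = 180° − D_min = 41.500°.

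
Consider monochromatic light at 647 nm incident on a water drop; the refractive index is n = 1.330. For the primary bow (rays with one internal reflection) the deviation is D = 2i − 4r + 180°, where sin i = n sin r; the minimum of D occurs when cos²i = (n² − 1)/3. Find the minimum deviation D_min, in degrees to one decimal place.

cos²i = (1.76890 − 1)/3 = 0.25630; i = arccos(0.50626) = 59.585°.
sin r = sin 59.585°/1.330 = 0.64841; r = 40.422°.
D_min = 2·59.585° − 4·40.422° + 180° = 137.484°.

137.5°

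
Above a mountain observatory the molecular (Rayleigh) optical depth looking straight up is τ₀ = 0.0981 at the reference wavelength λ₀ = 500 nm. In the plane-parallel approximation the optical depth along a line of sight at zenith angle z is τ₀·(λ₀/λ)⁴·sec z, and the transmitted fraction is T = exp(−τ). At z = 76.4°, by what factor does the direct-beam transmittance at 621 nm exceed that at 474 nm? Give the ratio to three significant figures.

Airmass: sec 76.4° = 4.2527.
τ(621 nm) = 0.0981 × (500/621)⁴ × 4.2527 = 0.0981 × 0.4203 × 4.2527 = 0.1753.
τ(474 nm) = 0.0981 × (500/474)⁴ × 4.2527 = 0.0981 × 1.2381 × 4.2527 = 0.5165.
T(621)/T(474) = exp(τ_B − τ_A) = exp(0.3412) = 1.4067.

1.41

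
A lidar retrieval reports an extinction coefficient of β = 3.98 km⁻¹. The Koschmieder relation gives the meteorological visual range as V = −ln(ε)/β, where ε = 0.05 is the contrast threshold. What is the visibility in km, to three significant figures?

0.753 km

V = −ln(0.05) / 3.98 = 2.996 / 3.98 = 0.7527 km.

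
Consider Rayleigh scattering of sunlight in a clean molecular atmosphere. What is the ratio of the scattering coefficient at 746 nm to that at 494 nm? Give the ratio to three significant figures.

Rayleigh scattering ∝ λ⁻⁴, so the ratio of coefficients is the inverse fourth power of the wavelength ratio.
σ(746)/σ(494) = (494/746)⁴ = (0.6622)⁴ = 0.1923.

0.192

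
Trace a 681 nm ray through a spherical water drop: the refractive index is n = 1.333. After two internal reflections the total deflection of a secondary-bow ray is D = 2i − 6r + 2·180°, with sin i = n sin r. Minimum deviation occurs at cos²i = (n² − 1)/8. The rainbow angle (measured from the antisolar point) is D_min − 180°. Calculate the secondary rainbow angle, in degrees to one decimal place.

50.9°

cos²i = (1.77689 − 1)/8 = 0.09711; i = arccos(0.31163) = 71.843°.
sin r = sin 71.843°/1.333 = 0.71283; r = 45.466°.
D_min = 2·71.843° − 6·45.466° + 360° = 230.891°.
Rainbow angle = D_min − 180° = 50.891°.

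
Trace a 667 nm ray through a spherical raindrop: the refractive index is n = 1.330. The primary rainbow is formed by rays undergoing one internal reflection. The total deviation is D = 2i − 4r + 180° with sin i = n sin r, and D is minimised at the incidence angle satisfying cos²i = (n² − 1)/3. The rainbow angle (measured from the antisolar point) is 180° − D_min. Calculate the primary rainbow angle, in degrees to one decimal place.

42.5°

cos²i = (1.76890 − 1)/3 = 0.25630; i = arccos(0.50626) = 59.585°.
sin r = sin 59.585°/1.330 = 0.64841; r = 40.422°.
D_min = 2·59.585° − 4·40.422° + 180° = 137.484°.
Rainbow angle = 180° − D_min = 42.516°.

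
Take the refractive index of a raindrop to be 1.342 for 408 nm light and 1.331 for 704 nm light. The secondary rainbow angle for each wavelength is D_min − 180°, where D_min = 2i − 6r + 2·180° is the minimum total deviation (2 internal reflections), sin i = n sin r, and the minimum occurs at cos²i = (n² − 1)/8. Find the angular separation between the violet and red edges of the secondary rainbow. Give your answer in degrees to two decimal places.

2.86°

At 408 nm (n = 1.342): cos²i = 0.10012 → i = 71.554°, r = 44.981°, D_min = 233.222°, rainbow angle = 53.222°.
At 704 nm (n = 1.331): cos²i = 0.09645 → i = 71.907°, r = 45.575°, D_min = 230.365°, rainbow angle = 50.365°.
Angular width = |53.222° − 50.365°| = 2.857°.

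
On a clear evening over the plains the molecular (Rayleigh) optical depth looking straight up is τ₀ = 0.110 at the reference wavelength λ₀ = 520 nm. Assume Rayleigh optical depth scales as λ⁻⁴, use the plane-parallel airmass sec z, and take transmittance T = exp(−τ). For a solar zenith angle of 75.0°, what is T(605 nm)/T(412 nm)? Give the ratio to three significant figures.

2.33

Airmass: sec 75.0° = 3.8637.
τ(605 nm) = 0.110 × (520/605)⁴ × 3.8637 = 0.110 × 0.5457 × 3.8637 = 0.2319.
τ(412 nm) = 0.110 × (520/412)⁴ × 3.8637 = 0.110 × 2.5376 × 3.8637 = 1.0785.
T(605)/T(412) = exp(τ_B − τ_A) = exp(0.8466) = 2.3316.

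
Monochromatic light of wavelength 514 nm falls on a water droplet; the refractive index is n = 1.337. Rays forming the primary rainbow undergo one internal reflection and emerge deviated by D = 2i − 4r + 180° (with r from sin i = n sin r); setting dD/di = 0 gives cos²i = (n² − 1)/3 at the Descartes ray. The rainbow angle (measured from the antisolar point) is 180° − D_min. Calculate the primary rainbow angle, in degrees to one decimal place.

41.5°

cos²i = (1.78757 − 1)/3 = 0.26252; i = arccos(0.51237) = 59.178°.
sin r = sin 59.178°/1.337 = 0.64231; r = 39.964°.
D_min = 2·59.178° − 4·39.964° + 180° = 138.500°.
Rainbow angle = 180° − D_min = 41.500°.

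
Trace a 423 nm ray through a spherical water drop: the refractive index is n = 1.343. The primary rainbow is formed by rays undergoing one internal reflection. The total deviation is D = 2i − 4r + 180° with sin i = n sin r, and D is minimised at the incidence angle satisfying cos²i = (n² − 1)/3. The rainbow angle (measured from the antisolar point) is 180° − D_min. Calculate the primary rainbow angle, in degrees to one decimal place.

cos²i = (1.80365 − 1)/3 = 0.26788; i = arccos(0.51757) = 58.830°.
sin r = sin 58.830°/1.343 = 0.63711; r = 39.577°.
D_min = 2·58.830° − 4·39.577° + 180° = 139.354°.
Rainbow angle = 180° − D_min = 40.646°.

40.6°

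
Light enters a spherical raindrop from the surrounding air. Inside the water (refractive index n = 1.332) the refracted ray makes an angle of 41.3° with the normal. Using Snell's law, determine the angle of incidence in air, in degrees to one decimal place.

Snell: sin θ_i = n · sin θ_r = 1.332 × sin 41.3° = 1.332 × 0.6600 = 0.8791.
θ_i = arcsin(0.8791) = 61.54°.

61.5°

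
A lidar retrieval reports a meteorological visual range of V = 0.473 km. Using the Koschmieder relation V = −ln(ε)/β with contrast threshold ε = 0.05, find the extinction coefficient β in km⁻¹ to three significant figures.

6.33 km⁻¹

β = −ln(0.05) / V = 2.996 / 0.473 = 6.3335 km⁻¹.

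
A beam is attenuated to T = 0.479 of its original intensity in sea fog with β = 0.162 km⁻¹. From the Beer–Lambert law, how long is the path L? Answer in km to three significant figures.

4.54 km

Beer–Lambert: T = exp(−βL) ⇒ L = −ln(T)/β = −ln(0.479)/0.162 = 0.7361/0.162 = 4.544 km.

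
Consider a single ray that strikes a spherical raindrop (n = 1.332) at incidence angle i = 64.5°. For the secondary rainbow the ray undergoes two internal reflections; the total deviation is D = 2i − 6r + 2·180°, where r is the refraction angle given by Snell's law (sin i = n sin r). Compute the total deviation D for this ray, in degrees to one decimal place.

sin r = sin 64.5° / 1.332 = 0.9026/1.332 = 0.6776; r = 42.66°.
D = 2·64.5° − 6·42.66° + 2·180° = 129.00° − 255.95° + 360° = 233.05°.

233.1°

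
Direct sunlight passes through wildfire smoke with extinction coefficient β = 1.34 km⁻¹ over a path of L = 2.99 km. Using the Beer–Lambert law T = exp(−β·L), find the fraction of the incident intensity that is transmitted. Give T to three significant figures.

τ = β·L = 1.34 × 2.99 = 4.0066.
T = exp(−4.0066) = 0.0182.

0.0182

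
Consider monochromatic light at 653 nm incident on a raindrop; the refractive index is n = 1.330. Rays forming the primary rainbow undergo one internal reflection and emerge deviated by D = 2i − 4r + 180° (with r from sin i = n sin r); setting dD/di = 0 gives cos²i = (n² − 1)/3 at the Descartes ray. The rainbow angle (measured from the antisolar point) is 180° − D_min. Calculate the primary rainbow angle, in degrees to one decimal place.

42.5°

cos²i = (1.76890 − 1)/3 = 0.25630; i = arccos(0.50626) = 59.585°.
sin r = sin 59.585°/1.330 = 0.64841; r = 40.422°.
D_min = 2·59.585° − 4·40.422° + 180° = 137.484°.
Rainbow angle = 180° − D_min = 42.516°.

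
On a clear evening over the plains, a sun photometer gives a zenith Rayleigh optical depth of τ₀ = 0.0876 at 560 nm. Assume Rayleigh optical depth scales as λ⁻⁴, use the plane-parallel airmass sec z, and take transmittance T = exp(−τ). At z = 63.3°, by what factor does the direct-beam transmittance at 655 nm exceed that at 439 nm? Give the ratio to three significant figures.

Airmass: sec 63.3° = 2.2256.
τ(655 nm) = 0.0876 × (560/655)⁴ × 2.2256 = 0.0876 × 0.5343 × 2.2256 = 0.1042.
τ(439 nm) = 0.0876 × (560/439)⁴ × 2.2256 = 0.0876 × 2.6479 × 2.2256 = 0.5162.
T(655)/T(439) = exp(τ_B − τ_A) = exp(0.4121) = 1.5099.

1.51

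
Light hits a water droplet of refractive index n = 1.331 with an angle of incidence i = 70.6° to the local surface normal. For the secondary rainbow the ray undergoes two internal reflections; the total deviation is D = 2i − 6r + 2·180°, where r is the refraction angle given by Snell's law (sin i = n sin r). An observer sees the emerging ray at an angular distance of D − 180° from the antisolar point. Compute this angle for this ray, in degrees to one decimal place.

sin r = sin 70.6° / 1.331 = 0.9432/1.331 = 0.7087; r = 45.13°.
D = 2·70.6° − 6·45.13° + 2·180° = 141.20° − 270.75° + 360° = 230.45°.
Angle from antisolar point = D − 180° = 50.45°.

50.4°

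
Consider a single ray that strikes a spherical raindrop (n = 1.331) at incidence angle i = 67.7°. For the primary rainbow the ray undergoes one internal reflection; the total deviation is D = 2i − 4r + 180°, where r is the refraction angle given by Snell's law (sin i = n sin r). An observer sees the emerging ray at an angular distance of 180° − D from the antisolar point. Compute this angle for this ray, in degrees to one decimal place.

sin r = sin 67.7° / 1.331 = 0.9252/1.331 = 0.6951; r = 44.04°.
D = 2·67.7° − 4·44.04° + 180° = 135.40° − 176.15° + 180° = 139.25°.
Angle from antisolar point = 180° − D = 40.75°.

40.7°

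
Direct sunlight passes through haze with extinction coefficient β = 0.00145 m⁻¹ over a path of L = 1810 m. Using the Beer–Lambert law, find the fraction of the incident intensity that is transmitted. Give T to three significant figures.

0.0725

τ = β·L = 0.00145 × 1810 = 2.6245.
T = exp(−2.6245) = 0.0725.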